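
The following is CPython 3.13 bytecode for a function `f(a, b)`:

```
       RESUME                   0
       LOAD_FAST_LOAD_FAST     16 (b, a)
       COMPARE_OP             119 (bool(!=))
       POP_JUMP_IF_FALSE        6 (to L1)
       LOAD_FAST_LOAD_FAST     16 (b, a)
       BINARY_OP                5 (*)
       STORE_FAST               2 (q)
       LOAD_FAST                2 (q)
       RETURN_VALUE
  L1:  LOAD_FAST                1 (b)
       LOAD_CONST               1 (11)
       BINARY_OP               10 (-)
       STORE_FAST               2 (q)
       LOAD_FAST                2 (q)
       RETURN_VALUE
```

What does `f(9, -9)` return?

-81

LOAD_FAST_LOAD_FAST b,a → push -9,9. Stack: [-9, 9]
COMPARE_OP bool(!=) → -9 vs 9 = True. Stack: [True]
POP_JUMP_IF_FALSE → pop True; no jump. Stack: []
LOAD_FAST_LOAD_FAST b,a → push -9,9. Stack: [-9, 9]
BINARY_OP * → -9 * 9 = -81. Stack: [-81]
STORE_FAST q → q=-81. Stack: []
LOAD_FAST q → push -81. Stack: [-81]
RETURN_VALUE → return -81.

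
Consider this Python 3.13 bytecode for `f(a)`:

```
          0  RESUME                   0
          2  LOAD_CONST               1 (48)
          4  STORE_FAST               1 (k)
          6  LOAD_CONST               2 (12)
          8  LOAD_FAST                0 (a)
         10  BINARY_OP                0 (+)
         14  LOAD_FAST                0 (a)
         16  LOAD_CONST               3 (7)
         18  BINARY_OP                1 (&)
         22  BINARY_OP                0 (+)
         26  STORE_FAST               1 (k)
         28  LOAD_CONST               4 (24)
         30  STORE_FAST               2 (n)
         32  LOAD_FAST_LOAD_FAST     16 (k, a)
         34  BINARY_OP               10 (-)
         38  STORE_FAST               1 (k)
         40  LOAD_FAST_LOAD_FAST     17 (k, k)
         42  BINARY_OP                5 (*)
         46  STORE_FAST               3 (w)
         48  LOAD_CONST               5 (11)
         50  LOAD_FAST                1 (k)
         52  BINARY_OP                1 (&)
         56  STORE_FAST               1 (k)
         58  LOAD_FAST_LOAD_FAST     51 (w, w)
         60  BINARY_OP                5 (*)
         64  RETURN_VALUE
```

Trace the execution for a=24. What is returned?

20736

LOAD_CONST → push 48. Stack: [48]
STORE_FAST k → k=48. Stack: []
LOAD_CONST → push 12. Stack: [12]
LOAD_FAST a → push 24. Stack: [12, 24]
BINARY_OP + → 12 + 24 = 36. Stack: [36]
LOAD_FAST a → push 24. Stack: [36, 24]
LOAD_CONST → push 7. Stack: [36, 24, 7]
BINARY_OP & → 24 & 7 = 0. Stack: [36, 0]
BINARY_OP + → 36 + 0 = 36. Stack: [36]
STORE_FAST k → k=36. Stack: []
LOAD_CONST → push 24. Stack: [24]
STORE_FAST n → n=24. Stack: []
LOAD_FAST_LOAD_FAST k,a → push 36,24. Stack: [36, 24]
BINARY_OP - → 36 - 24 = 12. Stack: [12]
STORE_FAST k → k=12. Stack: []
LOAD_FAST_LOAD_FAST k,k → push 12,12. Stack: [12, 12]
BINARY_OP * → 12 * 12 = 144. Stack: [144]
STORE_FAST w → w=144. Stack: []
LOAD_CONST → push 11. Stack: [11]
LOAD_FAST k → push 12. Stack: [11, 12]
BINARY_OP & → 11 & 12 = 8. Stack: [8]
STORE_FAST k → k=8. Stack: []
LOAD_FAST_LOAD_FAST w,w → push 144,144. Stack: [144, 144]
BINARY_OP * → 144 * 144 = 20736. Stack: [20736]
RETURN_VALUE → return 20736.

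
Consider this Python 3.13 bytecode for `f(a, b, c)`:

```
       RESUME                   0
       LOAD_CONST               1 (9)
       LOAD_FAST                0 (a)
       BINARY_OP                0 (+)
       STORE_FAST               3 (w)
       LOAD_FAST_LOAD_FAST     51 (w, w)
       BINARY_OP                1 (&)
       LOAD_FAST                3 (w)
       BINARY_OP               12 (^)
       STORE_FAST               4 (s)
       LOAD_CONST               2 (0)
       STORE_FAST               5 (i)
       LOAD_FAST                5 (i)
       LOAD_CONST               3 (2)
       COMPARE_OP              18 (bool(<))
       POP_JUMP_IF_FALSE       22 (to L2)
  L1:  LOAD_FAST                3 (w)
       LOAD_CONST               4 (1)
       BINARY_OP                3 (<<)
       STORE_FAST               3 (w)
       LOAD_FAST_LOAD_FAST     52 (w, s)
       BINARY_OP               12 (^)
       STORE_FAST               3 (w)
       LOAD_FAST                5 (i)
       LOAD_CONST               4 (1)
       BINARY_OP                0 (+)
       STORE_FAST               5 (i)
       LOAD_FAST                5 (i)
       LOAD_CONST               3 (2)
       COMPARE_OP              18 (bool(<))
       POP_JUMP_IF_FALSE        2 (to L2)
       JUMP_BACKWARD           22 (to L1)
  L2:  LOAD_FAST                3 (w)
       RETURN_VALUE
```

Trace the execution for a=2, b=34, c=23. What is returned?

LOAD_CONST → push 9. Stack: [9]
LOAD_FAST a → push 2. Stack: [9, 2]
BINARY_OP + → 9 + 2 = 11. Stack: [11]
STORE_FAST w → w=11. Stack: []
LOAD_FAST_LOAD_FAST w,w → push 11,11. Stack: [11, 11]
BINARY_OP & → 11 & 11 = 11. Stack: [11]
LOAD_FAST w → push 11. Stack: [11, 11]
BINARY_OP ^ → 11 ^ 11 = 0. Stack: [0]
STORE_FAST s → s=0. Stack: []
LOAD_CONST → push 0. Stack: [0]
STORE_FAST i → i=0. Stack: []
LOAD_FAST i → push 0. Stack: [0]
LOAD_CONST → push 2. Stack: [0, 2]
COMPARE_OP bool(<) → 0 vs 2 = True. Stack: [True]
POP_JUMP_IF_FALSE → pop True; no jump. Stack: []
LOAD_FAST w → push 11. Stack: [11]
LOAD_CONST → push 1. Stack: [11, 1]
BINARY_OP << → 11 << 1 = 22. Stack: [22]
STORE_FAST w → w=22. Stack: []
LOAD_FAST_LOAD_FAST w,s → push 22,0. Stack: [22, 0]
BINARY_OP ^ → 22 ^ 0 = 22. Stack: [22]
STORE_FAST w → w=22. Stack: []
LOAD_FAST i → push 0. Stack: [0]
LOAD_CONST → push 1. Stack: [0, 1]
BINARY_OP + → 0 + 1 = 1. Stack: [1]
STORE_FAST i → i=1. Stack: []
LOAD_FAST i → push 1. Stack: [1]
LOAD_CONST → push 2. Stack: [1, 2]
COMPARE_OP bool(<) → 1 vs 2 = True. Stack: [True]
POP_JUMP_IF_FALSE → pop True; no jump. Stack: []
LOAD_FAST w → push 22. Stack: [22]
LOAD_CONST → push 1. Stack: [22, 1]
BINARY_OP << → 22 << 1 = 44. Stack: [44]
STORE_FAST w → w=44. Stack: []
LOAD_FAST_LOAD_FAST w,s → push 44,0. Stack: [44, 0]
BINARY_OP ^ → 44 ^ 0 = 44. Stack: [44]
STORE_FAST w → w=44. Stack: []
LOAD_FAST i → push 1. Stack: [1]
LOAD_CONST → push 1. Stack: [1, 1]
BINARY_OP + → 1 + 1 = 2. Stack: [2]
STORE_FAST i → i=2. Stack: []
LOAD_FAST i → push 2. Stack: [2]
LOAD_CONST → push 2. Stack: [2, 2]
COMPARE_OP bool(<) → 2 vs 2 = False. Stack: [False]
POP_JUMP_IF_FALSE → pop False; jump. Stack: []
LOAD_FAST w → push 44. Stack: [44]
RETURN_VALUE → return 44.

44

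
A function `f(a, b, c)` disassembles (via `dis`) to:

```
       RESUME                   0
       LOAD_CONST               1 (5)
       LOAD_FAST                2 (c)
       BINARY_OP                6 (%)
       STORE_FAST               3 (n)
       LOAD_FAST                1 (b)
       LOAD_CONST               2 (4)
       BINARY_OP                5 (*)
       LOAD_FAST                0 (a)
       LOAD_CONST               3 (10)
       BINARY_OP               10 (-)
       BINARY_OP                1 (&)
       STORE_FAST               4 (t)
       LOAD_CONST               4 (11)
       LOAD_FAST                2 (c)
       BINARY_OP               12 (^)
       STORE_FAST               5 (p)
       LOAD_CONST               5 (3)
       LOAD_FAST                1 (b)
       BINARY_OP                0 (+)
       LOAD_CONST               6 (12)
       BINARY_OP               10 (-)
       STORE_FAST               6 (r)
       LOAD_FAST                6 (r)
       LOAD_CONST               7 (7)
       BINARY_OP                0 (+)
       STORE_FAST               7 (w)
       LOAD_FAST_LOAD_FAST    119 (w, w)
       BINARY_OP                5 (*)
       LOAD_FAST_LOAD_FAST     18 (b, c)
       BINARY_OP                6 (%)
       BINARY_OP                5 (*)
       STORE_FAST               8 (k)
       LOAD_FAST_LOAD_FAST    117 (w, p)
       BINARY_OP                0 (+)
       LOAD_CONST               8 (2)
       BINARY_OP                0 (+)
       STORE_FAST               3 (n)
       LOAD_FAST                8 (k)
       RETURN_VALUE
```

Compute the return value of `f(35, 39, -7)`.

-4107

LOAD_CONST → push 5. Stack: [5]
LOAD_FAST c → push -7. Stack: [5, -7]
BINARY_OP % → 5 % -7 = -2. Stack: [-2]
STORE_FAST n → n=-2. Stack: []
LOAD_FAST b → push 39. Stack: [39]
LOAD_CONST → push 4. Stack: [39, 4]
BINARY_OP * → 39 * 4 = 156. Stack: [156]
LOAD_FAST a → push 35. Stack: [156, 35]
LOAD_CONST → push 10. Stack: [156, 35, 10]
BINARY_OP - → 35 - 10 = 25. Stack: [156, 25]
BINARY_OP & → 156 & 25 = 24. Stack: [24]
STORE_FAST t → t=24. Stack: []
LOAD_CONST → push 11. Stack: [11]
LOAD_FAST c → push -7. Stack: [11, -7]
BINARY_OP ^ → 11 ^ -7 = -14. Stack: [-14]
STORE_FAST p → p=-14. Stack: []
LOAD_CONST → push 3. Stack: [3]
LOAD_FAST b → push 39. Stack: [3, 39]
BINARY_OP + → 3 + 39 = 42. Stack: [42]
LOAD_CONST → push 12. Stack: [42, 12]
BINARY_OP - → 42 - 12 = 30. Stack: [30]
STORE_FAST r → r=30. Stack: []
LOAD_FAST r → push 30. Stack: [30]
LOAD_CONST → push 7. Stack: [30, 7]
BINARY_OP + → 30 + 7 = 37. Stack: [37]
STORE_FAST w → w=37. Stack: []
LOAD_FAST_LOAD_FAST w,w → push 37,37. Stack: [37, 37]
BINARY_OP * → 37 * 37 = 1369. Stack: [1369]
LOAD_FAST_LOAD_FAST b,c → push 39,-7. Stack: [1369, 39, -7]
BINARY_OP % → 39 % -7 = -3. Stack: [1369, -3]
BINARY_OP * → 1369 * -3 = -4107. Stack: [-4107]
STORE_FAST k → k=-4107. Stack: []
LOAD_FAST_LOAD_FAST w,p → push 37,-14. Stack: [37, -14]
BINARY_OP + → 37 + -14 = 23. Stack: [23]
LOAD_CONST → push 2. Stack: [23, 2]
BINARY_OP + → 23 + 2 = 25. Stack: [25]
STORE_FAST n → n=25. Stack: []
LOAD_FAST k → push -4107. Stack: [-4107]
RETURN_VALUE → return -4107.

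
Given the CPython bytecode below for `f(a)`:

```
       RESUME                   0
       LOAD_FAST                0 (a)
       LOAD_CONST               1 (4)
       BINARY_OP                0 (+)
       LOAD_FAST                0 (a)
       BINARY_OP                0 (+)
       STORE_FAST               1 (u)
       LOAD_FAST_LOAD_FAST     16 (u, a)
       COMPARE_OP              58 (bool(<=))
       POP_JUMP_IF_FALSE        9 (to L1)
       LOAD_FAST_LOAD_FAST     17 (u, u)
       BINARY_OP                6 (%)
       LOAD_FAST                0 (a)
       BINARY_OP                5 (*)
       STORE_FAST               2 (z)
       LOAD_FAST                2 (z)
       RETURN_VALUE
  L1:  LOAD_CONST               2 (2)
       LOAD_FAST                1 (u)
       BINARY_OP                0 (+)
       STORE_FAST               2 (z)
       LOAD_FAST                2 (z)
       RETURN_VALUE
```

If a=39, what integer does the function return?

84

LOAD_FAST a → push 39. Stack: [39]
LOAD_CONST → push 4. Stack: [39, 4]
BINARY_OP + → 39 + 4 = 43. Stack: [43]
LOAD_FAST a → push 39. Stack: [43, 39]
BINARY_OP + → 43 + 39 = 82. Stack: [82]
STORE_FAST u → u=82. Stack: []
LOAD_FAST_LOAD_FAST u,a → push 82,39. Stack: [82, 39]
COMPARE_OP bool(<=) → 82 vs 39 = False. Stack: [False]
POP_JUMP_IF_FALSE → pop False; jump. Stack: []
LOAD_CONST → push 2. Stack: [2]
LOAD_FAST u → push 82. Stack: [2, 82]
BINARY_OP + → 2 + 82 = 84. Stack: [84]
STORE_FAST z → z=84. Stack: []
LOAD_FAST z → push 84. Stack: [84]
RETURN_VALUE → return 84.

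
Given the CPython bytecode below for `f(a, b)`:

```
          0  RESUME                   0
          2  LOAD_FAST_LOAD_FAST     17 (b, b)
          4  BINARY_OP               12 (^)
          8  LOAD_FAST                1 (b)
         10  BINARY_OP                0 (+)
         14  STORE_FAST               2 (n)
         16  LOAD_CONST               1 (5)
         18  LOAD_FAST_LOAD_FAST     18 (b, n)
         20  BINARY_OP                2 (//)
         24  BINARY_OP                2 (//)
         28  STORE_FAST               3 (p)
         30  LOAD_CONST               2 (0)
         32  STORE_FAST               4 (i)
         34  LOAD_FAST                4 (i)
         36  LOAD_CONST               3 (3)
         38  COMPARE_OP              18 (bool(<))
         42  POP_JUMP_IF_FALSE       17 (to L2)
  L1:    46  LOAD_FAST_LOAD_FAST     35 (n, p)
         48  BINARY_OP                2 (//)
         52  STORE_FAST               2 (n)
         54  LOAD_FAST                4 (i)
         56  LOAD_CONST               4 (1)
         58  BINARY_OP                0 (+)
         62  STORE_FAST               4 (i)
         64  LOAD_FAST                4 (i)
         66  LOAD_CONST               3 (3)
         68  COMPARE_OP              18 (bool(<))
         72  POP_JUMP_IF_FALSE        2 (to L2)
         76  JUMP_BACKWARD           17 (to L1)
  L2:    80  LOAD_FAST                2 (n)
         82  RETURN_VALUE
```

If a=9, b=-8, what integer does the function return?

-1

LOAD_FAST_LOAD_FAST b,b → push -8,-8. Stack: [-8, -8]
BINARY_OP ^ → -8 ^ -8 = 0. Stack: [0]
LOAD_FAST b → push -8. Stack: [0, -8]
BINARY_OP + → 0 + -8 = -8. Stack: [-8]
STORE_FAST n → n=-8. Stack: []
LOAD_CONST → push 5. Stack: [5]
LOAD_FAST_LOAD_FAST b,n → push -8,-8. Stack: [5, -8, -8]
BINARY_OP // → -8 // -8 = 1. Stack: [5, 1]
BINARY_OP // → 5 // 1 = 5. Stack: [5]
STORE_FAST p → p=5. Stack: []
LOAD_CONST → push 0. Stack: [0]
STORE_FAST i → i=0. Stack: []
LOAD_FAST i → push 0. Stack: [0]
LOAD_CONST → push 3. Stack: [0, 3]
COMPARE_OP bool(<) → 0 vs 3 = True. Stack: [True]
POP_JUMP_IF_FALSE → pop True; no jump. Stack: []
LOAD_FAST_LOAD_FAST n,p → push -8,5. Stack: [-8, 5]
BINARY_OP // → -8 // 5 = -2. Stack: [-2]
STORE_FAST n → n=-2. Stack: []
LOAD_FAST i → push 0. Stack: [0]
LOAD_CONST → push 1. Stack: [0, 1]
BINARY_OP + → 0 + 1 = 1. Stack: [1]
STORE_FAST i → i=1. Stack: []
LOAD_FAST i → push 1. Stack: [1]
LOAD_CONST → push 3. Stack: [1, 3]
COMPARE_OP bool(<) → 1 vs 3 = True. Stack: [True]
POP_JUMP_IF_FALSE → pop True; no jump. Stack: []
LOAD_FAST_LOAD_FAST n,p → push -2,5. Stack: [-2, 5]
BINARY_OP // → -2 // 5 = -1. Stack: [-1]
STORE_FAST n → n=-1. Stack: []
LOAD_FAST i → push 1. Stack: [1]
LOAD_CONST → push 1. Stack: [1, 1]
BINARY_OP + → 1 + 1 = 2. Stack: [2]
STORE_FAST i → i=2. Stack: []
LOAD_FAST i → push 2. Stack: [2]
LOAD_CONST → push 3. Stack: [2, 3]
COMPARE_OP bool(<) → 2 vs 3 = True. Stack: [True]
POP_JUMP_IF_FALSE → pop True; no jump. Stack: []
LOAD_FAST_LOAD_FAST n,p → push -1,5. Stack: [-1, 5]
BINARY_OP // → -1 // 5 = -1. Stack: [-1]
STORE_FAST n → n=-1. Stack: []
LOAD_FAST i → push 2. Stack: [2]
LOAD_CONST → push 1. Stack: [2, 1]
BINARY_OP + → 2 + 1 = 3. Stack: [3]
STORE_FAST i → i=3. Stack: []
LOAD_FAST i → push 3. Stack: [3]
LOAD_CONST → push 3. Stack: [3, 3]
COMPARE_OP bool(<) → 3 vs 3 = False. Stack: [False]
POP_JUMP_IF_FALSE → pop False; jump. Stack: []
LOAD_FAST n → push -1. Stack: [-1]
RETURN_VALUE → return -1.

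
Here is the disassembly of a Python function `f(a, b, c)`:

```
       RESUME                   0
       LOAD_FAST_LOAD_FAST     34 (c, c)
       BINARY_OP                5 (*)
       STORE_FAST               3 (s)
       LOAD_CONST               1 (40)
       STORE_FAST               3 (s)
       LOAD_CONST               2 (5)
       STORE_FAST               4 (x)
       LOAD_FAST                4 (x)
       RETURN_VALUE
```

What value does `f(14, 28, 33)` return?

5

LOAD_FAST_LOAD_FAST c,c → push 33,33. Stack: [33, 33]
BINARY_OP * → 33 * 33 = 1089. Stack: [1089]
STORE_FAST s → s=1089. Stack: []
LOAD_CONST → push 40. Stack: [40]
STORE_FAST s → s=40. Stack: []
LOAD_CONST → push 5. Stack: [5]
STORE_FAST x → x=5. Stack: []
LOAD_FAST x → push 5. Stack: [5]
RETURN_VALUE → return 5.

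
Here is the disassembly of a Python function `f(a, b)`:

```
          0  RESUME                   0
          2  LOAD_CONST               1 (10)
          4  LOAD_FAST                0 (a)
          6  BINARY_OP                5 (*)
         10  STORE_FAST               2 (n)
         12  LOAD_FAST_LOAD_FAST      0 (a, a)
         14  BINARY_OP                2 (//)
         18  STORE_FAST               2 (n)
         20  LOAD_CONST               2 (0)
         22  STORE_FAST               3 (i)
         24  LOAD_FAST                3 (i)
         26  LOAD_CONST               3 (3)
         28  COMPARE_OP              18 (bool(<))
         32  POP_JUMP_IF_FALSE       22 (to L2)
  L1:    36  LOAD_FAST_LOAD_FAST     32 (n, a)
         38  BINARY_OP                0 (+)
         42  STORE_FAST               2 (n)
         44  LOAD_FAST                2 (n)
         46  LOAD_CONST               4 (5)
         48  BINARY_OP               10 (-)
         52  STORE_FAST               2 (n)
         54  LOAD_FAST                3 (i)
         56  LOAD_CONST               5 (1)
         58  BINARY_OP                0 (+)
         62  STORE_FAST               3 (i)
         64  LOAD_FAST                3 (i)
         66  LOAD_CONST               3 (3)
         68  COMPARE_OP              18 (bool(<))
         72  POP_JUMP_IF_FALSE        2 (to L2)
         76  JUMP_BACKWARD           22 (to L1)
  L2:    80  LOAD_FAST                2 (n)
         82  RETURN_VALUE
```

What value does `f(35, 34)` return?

91

LOAD_CONST → push 10. Stack: [10]
LOAD_FAST a → push 35. Stack: [10, 35]
BINARY_OP * → 10 * 35 = 350. Stack: [350]
STORE_FAST n → n=350. Stack: []
LOAD_FAST_LOAD_FAST a,a → push 35,35. Stack: [35, 35]
BINARY_OP // → 35 // 35 = 1. Stack: [1]
STORE_FAST n → n=1. Stack: []
LOAD_CONST → push 0. Stack: [0]
STORE_FAST i → i=0. Stack: []
LOAD_FAST i → push 0. Stack: [0]
LOAD_CONST → push 3. Stack: [0, 3]
COMPARE_OP bool(<) → 0 vs 3 = True. Stack: [True]
POP_JUMP_IF_FALSE → pop True; no jump. Stack: []
LOAD_FAST_LOAD_FAST n,a → push 1,35. Stack: [1, 35]
BINARY_OP + → 1 + 35 = 36. Stack: [36]
STORE_FAST n → n=36. Stack: []
LOAD_FAST n → push 36. Stack: [36]
LOAD_CONST → push 5. Stack: [36, 5]
BINARY_OP - → 36 - 5 = 31. Stack: [31]
STORE_FAST n → n=31. Stack: []
LOAD_FAST i → push 0. Stack: [0]
LOAD_CONST → push 1. Stack: [0, 1]
BINARY_OP + → 0 + 1 = 1. Stack: [1]
STORE_FAST i → i=1. Stack: []
LOAD_FAST i → push 1. Stack: [1]
LOAD_CONST → push 3. Stack: [1, 3]
COMPARE_OP bool(<) → 1 vs 3 = True. Stack: [True]
POP_JUMP_IF_FALSE → pop True; no jump. Stack: []
LOAD_FAST_LOAD_FAST n,a → push 31,35. Stack: [31, 35]
BINARY_OP + → 31 + 35 = 66. Stack: [66]
STORE_FAST n → n=66. Stack: []
LOAD_FAST n → push 66. Stack: [66]
LOAD_CONST → push 5. Stack: [66, 5]
BINARY_OP - → 66 - 5 = 61. Stack: [61]
STORE_FAST n → n=61. Stack: []
LOAD_FAST i → push 1. Stack: [1]
LOAD_CONST → push 1. Stack: [1, 1]
BINARY_OP + → 1 + 1 = 2. Stack: [2]
STORE_FAST i → i=2. Stack: []
LOAD_FAST i → push 2. Stack: [2]
LOAD_CONST → push 3. Stack: [2, 3]
COMPARE_OP bool(<) → 2 vs 3 = True. Stack: [True]
POP_JUMP_IF_FALSE → pop True; no jump. Stack: []
LOAD_FAST_LOAD_FAST n,a → push 61,35. Stack: [61, 35]
BINARY_OP + → 61 + 35 = 96. Stack: [96]
STORE_FAST n → n=96. Stack: []
LOAD_FAST n → push 96. Stack: [96]
LOAD_CONST → push 5. Stack: [96, 5]
BINARY_OP - → 96 - 5 = 91. Stack: [91]
STORE_FAST n → n=91. Stack: []
LOAD_FAST i → push 2. Stack: [2]
LOAD_CONST → push 1. Stack: [2, 1]
BINARY_OP + → 2 + 1 = 3. Stack: [3]
STORE_FAST i → i=3. Stack: []
LOAD_FAST i → push 3. Stack: [3]
LOAD_CONST → push 3. Stack: [3, 3]
COMPARE_OP bool(<) → 3 vs 3 = False. Stack: [False]
POP_JUMP_IF_FALSE → pop False; jump. Stack: []
LOAD_FAST n → push 91. Stack: [91]
RETURN_VALUE → return 91.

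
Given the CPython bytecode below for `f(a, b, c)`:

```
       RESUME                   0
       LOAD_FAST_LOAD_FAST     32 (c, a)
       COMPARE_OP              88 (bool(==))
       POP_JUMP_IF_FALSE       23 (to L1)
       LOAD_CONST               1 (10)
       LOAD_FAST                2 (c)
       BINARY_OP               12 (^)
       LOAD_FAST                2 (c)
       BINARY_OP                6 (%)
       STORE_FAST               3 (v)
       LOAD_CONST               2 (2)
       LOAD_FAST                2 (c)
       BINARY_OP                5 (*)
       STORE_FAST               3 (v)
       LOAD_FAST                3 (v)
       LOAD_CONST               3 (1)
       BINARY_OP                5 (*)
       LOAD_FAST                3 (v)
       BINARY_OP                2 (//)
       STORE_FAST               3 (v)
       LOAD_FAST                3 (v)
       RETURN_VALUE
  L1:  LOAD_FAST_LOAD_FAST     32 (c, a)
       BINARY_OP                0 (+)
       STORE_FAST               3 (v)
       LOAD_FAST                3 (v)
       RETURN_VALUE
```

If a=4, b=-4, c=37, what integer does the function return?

41

LOAD_FAST_LOAD_FAST c,a → push 37,4. Stack: [37, 4]
COMPARE_OP bool(==) → 37 vs 4 = False. Stack: [False]
POP_JUMP_IF_FALSE → pop False; jump. Stack: []
LOAD_FAST_LOAD_FAST c,a → push 37,4. Stack: [37, 4]
BINARY_OP + → 37 + 4 = 41. Stack: [41]
STORE_FAST v → v=41. Stack: []
LOAD_FAST v → push 41. Stack: [41]
RETURN_VALUE → return 41.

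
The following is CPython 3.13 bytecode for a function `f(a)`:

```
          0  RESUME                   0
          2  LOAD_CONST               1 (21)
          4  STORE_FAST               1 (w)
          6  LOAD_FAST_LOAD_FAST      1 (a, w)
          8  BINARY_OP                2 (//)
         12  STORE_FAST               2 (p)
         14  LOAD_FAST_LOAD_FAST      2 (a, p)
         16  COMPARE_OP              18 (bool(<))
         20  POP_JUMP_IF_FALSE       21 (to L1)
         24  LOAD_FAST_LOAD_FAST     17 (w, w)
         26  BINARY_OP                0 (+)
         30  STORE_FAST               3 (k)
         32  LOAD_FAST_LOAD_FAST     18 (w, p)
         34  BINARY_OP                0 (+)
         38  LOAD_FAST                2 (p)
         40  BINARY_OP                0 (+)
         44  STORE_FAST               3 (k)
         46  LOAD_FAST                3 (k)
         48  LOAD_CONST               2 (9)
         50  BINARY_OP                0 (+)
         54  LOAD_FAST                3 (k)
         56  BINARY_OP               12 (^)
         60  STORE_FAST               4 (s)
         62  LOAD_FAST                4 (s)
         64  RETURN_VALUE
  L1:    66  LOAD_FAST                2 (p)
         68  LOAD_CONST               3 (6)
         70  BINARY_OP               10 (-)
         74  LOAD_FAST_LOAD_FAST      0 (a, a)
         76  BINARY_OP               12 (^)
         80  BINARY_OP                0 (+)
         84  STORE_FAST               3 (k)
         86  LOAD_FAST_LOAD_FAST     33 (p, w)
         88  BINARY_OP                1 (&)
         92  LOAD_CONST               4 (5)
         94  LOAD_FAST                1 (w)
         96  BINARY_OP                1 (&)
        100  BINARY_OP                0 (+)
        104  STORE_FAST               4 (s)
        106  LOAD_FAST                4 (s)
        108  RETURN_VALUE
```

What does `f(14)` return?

LOAD_CONST → push 21. Stack: [21]
STORE_FAST w → w=21. Stack: []
LOAD_FAST_LOAD_FAST a,w → push 14,21. Stack: [14, 21]
BINARY_OP // → 14 // 21 = 0. Stack: [0]
STORE_FAST p → p=0. Stack: []
LOAD_FAST_LOAD_FAST a,p → push 14,0. Stack: [14, 0]
COMPARE_OP bool(<) → 14 vs 0 = False. Stack: [False]
POP_JUMP_IF_FALSE → pop False; jump. Stack: []
LOAD_FAST p → push 0. Stack: [0]
LOAD_CONST → push 6. Stack: [0, 6]
BINARY_OP - → 0 - 6 = -6. Stack: [-6]
LOAD_FAST_LOAD_FAST a,a → push 14,14. Stack: [-6, 14, 14]
BINARY_OP ^ → 14 ^ 14 = 0. Stack: [-6, 0]
BINARY_OP + → -6 + 0 = -6. Stack: [-6]
STORE_FAST k → k=-6. Stack: []
LOAD_FAST_LOAD_FAST p,w → push 0,21. Stack: [0, 21]
BINARY_OP & → 0 & 21 = 0. Stack: [0]
LOAD_CONST → push 5. Stack: [0, 5]
LOAD_FAST w → push 21. Stack: [0, 5, 21]
BINARY_OP & → 5 & 21 = 5. Stack: [0, 5]
BINARY_OP + → 0 + 5 = 5. Stack: [5]
STORE_FAST s → s=5. Stack: []
LOAD_FAST s → push 5. Stack: [5]
RETURN_VALUE → return 5.

5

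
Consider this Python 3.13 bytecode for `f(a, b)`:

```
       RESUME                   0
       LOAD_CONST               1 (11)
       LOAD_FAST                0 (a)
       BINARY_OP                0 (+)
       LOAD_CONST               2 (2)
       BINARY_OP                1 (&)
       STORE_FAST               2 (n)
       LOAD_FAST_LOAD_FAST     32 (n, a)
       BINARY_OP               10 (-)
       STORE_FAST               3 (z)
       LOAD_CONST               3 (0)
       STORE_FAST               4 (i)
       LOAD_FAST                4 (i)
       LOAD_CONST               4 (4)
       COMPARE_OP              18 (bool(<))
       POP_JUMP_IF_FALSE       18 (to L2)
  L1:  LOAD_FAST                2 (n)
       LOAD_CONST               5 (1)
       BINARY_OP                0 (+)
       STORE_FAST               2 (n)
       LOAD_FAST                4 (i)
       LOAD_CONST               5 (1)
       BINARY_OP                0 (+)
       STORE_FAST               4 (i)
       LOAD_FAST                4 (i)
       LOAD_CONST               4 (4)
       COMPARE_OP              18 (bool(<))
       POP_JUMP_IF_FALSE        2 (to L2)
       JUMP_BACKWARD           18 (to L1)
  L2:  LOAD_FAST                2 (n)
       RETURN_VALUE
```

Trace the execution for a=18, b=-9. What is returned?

LOAD_CONST → push 11. Stack: [11]
LOAD_FAST a → push 18. Stack: [11, 18]
BINARY_OP + → 11 + 18 = 29. Stack: [29]
LOAD_CONST → push 2. Stack: [29, 2]
BINARY_OP & → 29 & 2 = 0. Stack: [0]
STORE_FAST n → n=0. Stack: []
LOAD_FAST_LOAD_FAST n,a → push 0,18. Stack: [0, 18]
BINARY_OP - → 0 - 18 = -18. Stack: [-18]
STORE_FAST z → z=-18. Stack: []
LOAD_CONST → push 0. Stack: [0]
STORE_FAST i → i=0. Stack: []
LOAD_FAST i → push 0. Stack: [0]
LOAD_CONST → push 4. Stack: [0, 4]
COMPARE_OP bool(<) → 0 vs 4 = True. Stack: [True]
POP_JUMP_IF_FALSE → pop True; no jump. Stack: []
LOAD_FAST n → push 0. Stack: [0]
LOAD_CONST → push 1. Stack: [0, 1]
BINARY_OP + → 0 + 1 = 1. Stack: [1]
STORE_FAST n → n=1. Stack: []
LOAD_FAST i → push 0. Stack: [0]
LOAD_CONST → push 1. Stack: [0, 1]
BINARY_OP + → 0 + 1 = 1. Stack: [1]
STORE_FAST i → i=1. Stack: []
LOAD_FAST i → push 1. Stack: [1]
LOAD_CONST → push 4. Stack: [1, 4]
COMPARE_OP bool(<) → 1 vs 4 = True. Stack: [True]
POP_JUMP_IF_FALSE → pop True; no jump. Stack: []
LOAD_FAST n → push 1. Stack: [1]
LOAD_CONST → push 1. Stack: [1, 1]
BINARY_OP + → 1 + 1 = 2. Stack: [2]
STORE_FAST n → n=2. Stack: []
LOAD_FAST i → push 1. Stack: [1]
LOAD_CONST → push 1. Stack: [1, 1]
BINARY_OP + → 1 + 1 = 2. Stack: [2]
STORE_FAST i → i=2. Stack: []
LOAD_FAST i → push 2. Stack: [2]
LOAD_CONST → push 4. Stack: [2, 4]
COMPARE_OP bool(<) → 2 vs 4 = True. Stack: [True]
POP_JUMP_IF_FALSE → pop True; no jump. Stack: []
LOAD_FAST n → push 2. Stack: [2]
LOAD_CONST → push 1. Stack: [2, 1]
BINARY_OP + → 2 + 1 = 3. Stack: [3]
STORE_FAST n → n=3. Stack: []
LOAD_FAST i → push 2. Stack: [2]
LOAD_CONST → push 1. Stack: [2, 1]
BINARY_OP + → 2 + 1 = 3. Stack: [3]
STORE_FAST i → i=3. Stack: []
LOAD_FAST i → push 3. Stack: [3]
LOAD_CONST → push 4. Stack: [3, 4]
COMPARE_OP bool(<) → 3 vs 4 = True. Stack: [True]
POP_JUMP_IF_FALSE → pop True; no jump. Stack: []
LOAD_FAST n → push 3. Stack: [3]
LOAD_CONST → push 1. Stack: [3, 1]
BINARY_OP + → 3 + 1 = 4. Stack: [4]
STORE_FAST n → n=4. Stack: []
LOAD_FAST i → push 3. Stack: [3]
LOAD_CONST → push 1. Stack: [3, 1]
BINARY_OP + → 3 + 1 = 4. Stack: [4]
STORE_FAST i → i=4. Stack: []
LOAD_FAST i → push 4. Stack: [4]
LOAD_CONST → push 4. Stack: [4, 4]
COMPARE_OP bool(<) → 4 vs 4 = False. Stack: [False]
POP_JUMP_IF_FALSE → pop False; jump. Stack: []
LOAD_FAST n → push 4. Stack: [4]
RETURN_VALUE → return 4.

4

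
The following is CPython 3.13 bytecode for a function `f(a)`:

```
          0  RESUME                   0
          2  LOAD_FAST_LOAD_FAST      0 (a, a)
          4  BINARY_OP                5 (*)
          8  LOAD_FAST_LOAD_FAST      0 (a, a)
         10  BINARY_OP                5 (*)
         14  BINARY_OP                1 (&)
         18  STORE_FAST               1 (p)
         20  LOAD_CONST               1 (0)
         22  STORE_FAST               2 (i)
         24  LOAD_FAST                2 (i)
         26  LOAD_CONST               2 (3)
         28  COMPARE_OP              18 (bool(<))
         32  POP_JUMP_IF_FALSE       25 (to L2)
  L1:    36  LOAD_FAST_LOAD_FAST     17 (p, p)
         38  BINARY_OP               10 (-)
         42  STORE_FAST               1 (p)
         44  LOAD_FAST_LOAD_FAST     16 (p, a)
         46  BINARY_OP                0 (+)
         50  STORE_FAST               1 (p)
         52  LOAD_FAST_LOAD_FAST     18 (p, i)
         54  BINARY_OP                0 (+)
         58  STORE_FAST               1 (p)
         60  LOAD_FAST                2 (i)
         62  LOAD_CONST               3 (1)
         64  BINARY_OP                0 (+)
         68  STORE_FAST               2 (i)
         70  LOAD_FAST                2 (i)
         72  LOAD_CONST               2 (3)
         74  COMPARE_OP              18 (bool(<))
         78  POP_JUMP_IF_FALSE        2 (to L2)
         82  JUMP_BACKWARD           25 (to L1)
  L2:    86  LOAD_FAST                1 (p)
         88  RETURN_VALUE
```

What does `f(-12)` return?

LOAD_FAST_LOAD_FAST a,a → push -12,-12
BINARY_OP * → -12 * -12 = 144
LOAD_FAST_LOAD_FAST a,a → push -12,-12
BINARY_OP * → -12 * -12 = 144
BINARY_OP & → 144 & 144 = 144
STORE_FAST p → p=144
LOAD_CONST → push 0
STORE_FAST i → i=0
LOAD_FAST i → push 0
LOAD_CONST → push 3
COMPARE_OP bool(<) → 0 vs 3 = True
POP_JUMP_IF_FALSE → pop True; no jump
LOAD_FAST_LOAD_FAST p,p → push 144,144
BINARY_OP - → 144 - 144 = 0
STORE_FAST p → p=0
LOAD_FAST_LOAD_FAST p,a → push 0,-12
BINARY_OP + → 0 + -12 = -12
STORE_FAST p → p=-12
LOAD_FAST_LOAD_FAST p,i → push -12,0
BINARY_OP + → -12 + 0 = -12
STORE_FAST p → p=-12
LOAD_FAST i → push 0
LOAD_CONST → push 1
BINARY_OP + → 0 + 1 = 1
STORE_FAST i → i=1
LOAD_FAST i → push 1
LOAD_CONST → push 3
COMPARE_OP bool(<) → 1 vs 3 = True
POP_JUMP_IF_FALSE → pop True; no jump
LOAD_FAST_LOAD_FAST p,p → push -12,-12
BINARY_OP - → -12 - -12 = 0
STORE_FAST p → p=0
LOAD_FAST_LOAD_FAST p,a → push 0,-12
BINARY_OP + → 0 + -12 = -12
STORE_FAST p → p=-12
LOAD_FAST_LOAD_FAST p,i → push -12,1
BINARY_OP + → -12 + 1 = -11
STORE_FAST p → p=-11
LOAD_FAST i → push 1
LOAD_CONST → push 1
BINARY_OP + → 1 + 1 = 2
STORE_FAST i → i=2
LOAD_FAST i → push 2
LOAD_CONST → push 3
COMPARE_OP bool(<) → 2 vs 3 = True
POP_JUMP_IF_FALSE → pop True; no jump
LOAD_FAST_LOAD_FAST p,p → push -11,-11
BINARY_OP - → -11 - -11 = 0
STORE_FAST p → p=0
LOAD_FAST_LOAD_FAST p,a → push 0,-12
BINARY_OP + → 0 + -12 = -12
STORE_FAST p → p=-12
LOAD_FAST_LOAD_FAST p,i → push -12,2
BINARY_OP + → -12 + 2 = -10
STORE_FAST p → p=-10
LOAD_FAST i → push 2
LOAD_CONST → push 1
BINARY_OP + → 2 + 1 = 3
STORE_FAST i → i=3
LOAD_FAST i → push 3
LOAD_CONST → push 3
COMPARE_OP bool(<) → 3 vs 3 = False
POP_JUMP_IF_FALSE → pop False; jump
LOAD_FAST p → push -10
RETURN_VALUE → return -10.

-10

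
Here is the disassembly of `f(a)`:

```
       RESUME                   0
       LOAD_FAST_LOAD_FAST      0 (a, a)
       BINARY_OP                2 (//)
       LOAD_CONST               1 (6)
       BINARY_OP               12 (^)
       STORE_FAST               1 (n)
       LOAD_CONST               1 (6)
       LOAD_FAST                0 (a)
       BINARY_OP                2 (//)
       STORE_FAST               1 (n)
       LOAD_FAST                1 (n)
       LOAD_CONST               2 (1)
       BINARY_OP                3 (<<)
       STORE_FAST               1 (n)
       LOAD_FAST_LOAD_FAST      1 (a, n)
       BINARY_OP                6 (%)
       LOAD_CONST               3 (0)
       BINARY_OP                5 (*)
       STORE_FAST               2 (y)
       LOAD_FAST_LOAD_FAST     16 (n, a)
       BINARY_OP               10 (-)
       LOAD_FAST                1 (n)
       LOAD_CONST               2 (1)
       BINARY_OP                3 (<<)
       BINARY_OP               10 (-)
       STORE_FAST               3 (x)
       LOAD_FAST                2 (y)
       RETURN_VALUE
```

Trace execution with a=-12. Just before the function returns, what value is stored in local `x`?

LOAD_FAST_LOAD_FAST a,a → push -12,-12. Stack: [-12, -12]
BINARY_OP // → -12 // -12 = 1. Stack: [1]
LOAD_CONST → push 6. Stack: [1, 6]
BINARY_OP ^ → 1 ^ 6 = 7. Stack: [7]
STORE_FAST n → n=7. Stack: []
LOAD_CONST → push 6. Stack: [6]
LOAD_FAST a → push -12. Stack: [6, -12]
BINARY_OP // → 6 // -12 = -1. Stack: [-1]
STORE_FAST n → n=-1. Stack: []
LOAD_FAST n → push -1. Stack: [-1]
LOAD_CONST → push 1. Stack: [-1, 1]
BINARY_OP << → -1 << 1 = -2. Stack: [-2]
STORE_FAST n → n=-2. Stack: []
LOAD_FAST_LOAD_FAST a,n → push -12,-2. Stack: [-12, -2]
BINARY_OP % → -12 % -2 = 0. Stack: [0]
LOAD_CONST → push 0. Stack: [0, 0]
BINARY_OP * → 0 * 0 = 0. Stack: [0]
STORE_FAST y → y=0. Stack: []
LOAD_FAST_LOAD_FAST n,a → push -2,-12. Stack: [-2, -12]
BINARY_OP - → -2 - -12 = 10. Stack: [10]
LOAD_FAST n → push -2. Stack: [10, -2]
LOAD_CONST → push 1. Stack: [10, -2, 1]
BINARY_OP << → -2 << 1 = -4. Stack: [10, -4]
BINARY_OP - → 10 - -4 = 14. Stack: [14]
STORE_FAST x → x=14. Stack: []
LOAD_FAST y → push 0. Stack: [0]
RETURN_VALUE → return 0.

14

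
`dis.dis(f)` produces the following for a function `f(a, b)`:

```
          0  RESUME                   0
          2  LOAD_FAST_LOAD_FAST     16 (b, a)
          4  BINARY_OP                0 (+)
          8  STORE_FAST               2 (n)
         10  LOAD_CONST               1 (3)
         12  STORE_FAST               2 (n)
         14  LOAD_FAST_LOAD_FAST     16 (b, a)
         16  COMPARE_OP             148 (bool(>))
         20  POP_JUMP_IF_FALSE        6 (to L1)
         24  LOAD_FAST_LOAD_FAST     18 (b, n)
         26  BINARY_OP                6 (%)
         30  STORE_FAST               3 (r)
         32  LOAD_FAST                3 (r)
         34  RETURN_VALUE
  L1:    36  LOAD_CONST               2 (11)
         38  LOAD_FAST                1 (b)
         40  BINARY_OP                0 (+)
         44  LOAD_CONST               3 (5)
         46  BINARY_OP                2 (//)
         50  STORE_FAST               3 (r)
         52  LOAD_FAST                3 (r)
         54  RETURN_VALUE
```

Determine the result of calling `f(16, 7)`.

LOAD_FAST_LOAD_FAST b,a → push 7,16. Stack: [7, 16]
BINARY_OP + → 7 + 16 = 23. Stack: [23]
STORE_FAST n → n=23. Stack: []
LOAD_CONST → push 3. Stack: [3]
STORE_FAST n → n=3. Stack: []
LOAD_FAST_LOAD_FAST b,a → push 7,16. Stack: [7, 16]
COMPARE_OP bool(>) → 7 vs 16 = False. Stack: [False]
POP_JUMP_IF_FALSE → pop False; jump. Stack: []
LOAD_CONST → push 11. Stack: [11]
LOAD_FAST b → push 7. Stack: [11, 7]
BINARY_OP + → 11 + 7 = 18. Stack: [18]
LOAD_CONST → push 5. Stack: [18, 5]
BINARY_OP // → 18 // 5 = 3. Stack: [3]
STORE_FAST r → r=3. Stack: []
LOAD_FAST r → push 3. Stack: [3]
RETURN_VALUE → return 3.

3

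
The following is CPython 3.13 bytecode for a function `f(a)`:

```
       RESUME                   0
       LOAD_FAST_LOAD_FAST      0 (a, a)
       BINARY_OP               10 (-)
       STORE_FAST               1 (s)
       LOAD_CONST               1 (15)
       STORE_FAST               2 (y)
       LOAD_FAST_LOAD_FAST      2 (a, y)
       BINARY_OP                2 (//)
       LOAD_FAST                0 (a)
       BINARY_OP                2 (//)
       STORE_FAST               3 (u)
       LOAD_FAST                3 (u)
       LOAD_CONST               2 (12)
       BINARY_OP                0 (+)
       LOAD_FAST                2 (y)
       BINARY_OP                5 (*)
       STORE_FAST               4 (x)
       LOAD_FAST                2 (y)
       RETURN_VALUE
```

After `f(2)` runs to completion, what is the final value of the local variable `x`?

LOAD_FAST_LOAD_FAST a,a → push 2,2. Stack: [2, 2]
BINARY_OP - → 2 - 2 = 0. Stack: [0]
STORE_FAST s → s=0. Stack: []
LOAD_CONST → push 15. Stack: [15]
STORE_FAST y → y=15. Stack: []
LOAD_FAST_LOAD_FAST a,y → push 2,15. Stack: [2, 15]
BINARY_OP // → 2 // 15 = 0. Stack: [0]
LOAD_FAST a → push 2. Stack: [0, 2]
BINARY_OP // → 0 // 2 = 0. Stack: [0]
STORE_FAST u → u=0. Stack: []
LOAD_FAST u → push 0. Stack: [0]
LOAD_CONST → push 12. Stack: [0, 12]
BINARY_OP + → 0 + 12 = 12. Stack: [12]
LOAD_FAST y → push 15. Stack: [12, 15]
BINARY_OP * → 12 * 15 = 180. Stack: [180]
STORE_FAST x → x=180. Stack: []
LOAD_FAST y → push 15. Stack: [15]
RETURN_VALUE → return 15.

180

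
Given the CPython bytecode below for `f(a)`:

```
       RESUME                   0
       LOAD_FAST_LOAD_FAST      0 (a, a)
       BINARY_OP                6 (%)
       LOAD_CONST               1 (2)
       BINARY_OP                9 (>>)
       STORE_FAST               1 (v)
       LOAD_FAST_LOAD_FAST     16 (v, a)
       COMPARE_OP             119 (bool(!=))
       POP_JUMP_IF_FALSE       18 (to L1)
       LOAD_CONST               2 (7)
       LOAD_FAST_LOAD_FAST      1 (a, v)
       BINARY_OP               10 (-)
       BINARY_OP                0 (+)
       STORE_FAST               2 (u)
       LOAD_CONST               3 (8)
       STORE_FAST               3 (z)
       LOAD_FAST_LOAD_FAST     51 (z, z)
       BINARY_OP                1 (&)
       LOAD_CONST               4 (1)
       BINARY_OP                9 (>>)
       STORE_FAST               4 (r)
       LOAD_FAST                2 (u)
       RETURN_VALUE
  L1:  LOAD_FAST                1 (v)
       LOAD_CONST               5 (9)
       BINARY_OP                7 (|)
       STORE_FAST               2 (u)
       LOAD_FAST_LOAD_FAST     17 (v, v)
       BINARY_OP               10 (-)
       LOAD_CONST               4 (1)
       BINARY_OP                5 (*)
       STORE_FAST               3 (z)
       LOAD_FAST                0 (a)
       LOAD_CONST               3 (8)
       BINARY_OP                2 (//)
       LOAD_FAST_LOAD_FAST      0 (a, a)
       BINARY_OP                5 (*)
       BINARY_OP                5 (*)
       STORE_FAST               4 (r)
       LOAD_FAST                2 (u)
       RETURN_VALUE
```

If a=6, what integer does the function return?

LOAD_FAST_LOAD_FAST a,a → push 6,6. Stack: [6, 6]
BINARY_OP % → 6 % 6 = 0. Stack: [0]
LOAD_CONST → push 2. Stack: [0, 2]
BINARY_OP >> → 0 >> 2 = 0. Stack: [0]
STORE_FAST v → v=0. Stack: []
LOAD_FAST_LOAD_FAST v,a → push 0,6. Stack: [0, 6]
COMPARE_OP bool(!=) → 0 vs 6 = True. Stack: [True]
POP_JUMP_IF_FALSE → pop True; no jump. Stack: []
LOAD_CONST → push 7. Stack: [7]
LOAD_FAST_LOAD_FAST a,v → push 6,0. Stack: [7, 6, 0]
BINARY_OP - → 6 - 0 = 6. Stack: [7, 6]
BINARY_OP + → 7 + 6 = 13. Stack: [13]
STORE_FAST u → u=13. Stack: []
LOAD_CONST → push 8. Stack: [8]
STORE_FAST z → z=8. Stack: []
LOAD_FAST_LOAD_FAST z,z → push 8,8. Stack: [8, 8]
BINARY_OP & → 8 & 8 = 8. Stack: [8]
LOAD_CONST → push 1. Stack: [8, 1]
BINARY_OP >> → 8 >> 1 = 4. Stack: [4]
STORE_FAST r → r=4. Stack: []
LOAD_FAST u → push 13. Stack: [13]
RETURN_VALUE → return 13.

13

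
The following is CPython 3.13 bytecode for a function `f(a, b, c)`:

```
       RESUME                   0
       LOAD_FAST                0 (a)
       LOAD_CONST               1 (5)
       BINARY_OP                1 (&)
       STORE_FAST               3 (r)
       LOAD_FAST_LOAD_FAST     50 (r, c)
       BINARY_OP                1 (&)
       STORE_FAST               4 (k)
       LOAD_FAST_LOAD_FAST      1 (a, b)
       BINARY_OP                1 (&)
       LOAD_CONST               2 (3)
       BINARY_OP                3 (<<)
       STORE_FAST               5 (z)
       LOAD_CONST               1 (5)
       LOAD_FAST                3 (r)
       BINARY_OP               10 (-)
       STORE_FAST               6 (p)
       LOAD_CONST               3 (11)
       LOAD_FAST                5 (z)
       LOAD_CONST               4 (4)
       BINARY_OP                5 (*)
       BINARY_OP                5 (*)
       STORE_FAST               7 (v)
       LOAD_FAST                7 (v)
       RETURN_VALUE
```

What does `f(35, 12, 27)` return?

0

LOAD_FAST a → push 35. Stack: [35]
LOAD_CONST → push 5. Stack: [35, 5]
BINARY_OP & → 35 & 5 = 1. Stack: [1]
STORE_FAST r → r=1. Stack: []
LOAD_FAST_LOAD_FAST r,c → push 1,27. Stack: [1, 27]
BINARY_OP & → 1 & 27 = 1. Stack: [1]
STORE_FAST k → k=1. Stack: []
LOAD_FAST_LOAD_FAST a,b → push 35,12. Stack: [35, 12]
BINARY_OP & → 35 & 12 = 0. Stack: [0]
LOAD_CONST → push 3. Stack: [0, 3]
BINARY_OP << → 0 << 3 = 0. Stack: [0]
STORE_FAST z → z=0. Stack: []
LOAD_CONST → push 5. Stack: [5]
LOAD_FAST r → push 1. Stack: [5, 1]
BINARY_OP - → 5 - 1 = 4. Stack: [4]
STORE_FAST p → p=4. Stack: []
LOAD_CONST → push 11. Stack: [11]
LOAD_FAST z → push 0. Stack: [11, 0]
LOAD_CONST → push 4. Stack: [11, 0, 4]
BINARY_OP * → 0 * 4 = 0. Stack: [11, 0]
BINARY_OP * → 11 * 0 = 0. Stack: [0]
STORE_FAST v → v=0. Stack: []
LOAD_FAST v → push 0. Stack: [0]
RETURN_VALUE → return 0.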